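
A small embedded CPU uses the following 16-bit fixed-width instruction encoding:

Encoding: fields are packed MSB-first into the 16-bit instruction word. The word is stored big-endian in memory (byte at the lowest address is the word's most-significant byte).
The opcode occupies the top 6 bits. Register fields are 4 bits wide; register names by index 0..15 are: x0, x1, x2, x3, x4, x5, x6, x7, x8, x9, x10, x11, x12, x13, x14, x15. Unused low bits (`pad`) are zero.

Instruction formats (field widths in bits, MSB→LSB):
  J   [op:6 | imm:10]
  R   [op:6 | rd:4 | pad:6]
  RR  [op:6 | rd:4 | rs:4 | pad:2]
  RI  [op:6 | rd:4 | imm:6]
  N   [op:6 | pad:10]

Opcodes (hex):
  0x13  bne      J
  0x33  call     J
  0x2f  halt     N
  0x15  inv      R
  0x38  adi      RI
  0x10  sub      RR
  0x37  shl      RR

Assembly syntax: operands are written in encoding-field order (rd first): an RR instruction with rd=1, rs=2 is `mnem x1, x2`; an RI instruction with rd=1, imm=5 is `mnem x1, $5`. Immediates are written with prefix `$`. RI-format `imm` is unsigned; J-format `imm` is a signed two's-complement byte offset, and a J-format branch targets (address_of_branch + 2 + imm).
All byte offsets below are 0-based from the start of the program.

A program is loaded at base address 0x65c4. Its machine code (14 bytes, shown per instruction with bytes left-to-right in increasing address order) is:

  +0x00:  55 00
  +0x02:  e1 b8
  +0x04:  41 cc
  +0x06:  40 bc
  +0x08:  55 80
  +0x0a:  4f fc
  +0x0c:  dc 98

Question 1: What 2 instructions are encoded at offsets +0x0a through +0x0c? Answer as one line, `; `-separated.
bne $-4; shl x2, x6

[0a] 4f fc → 0x4ffc
  opcode bits[15:10]=0x13: bne/J
  imm@[9:0]=0x3fc (s10→-4) ⇒ $-4
[0c] dc 98 → 0xdc98
  opcode bits[15:10]=0x37: shl/RR
  rd@[9:6]=0x2 ⇒ x2
  rs@[5:2]=0x6 ⇒ x6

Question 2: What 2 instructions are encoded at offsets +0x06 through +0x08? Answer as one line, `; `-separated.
sub x2, x15; inv x6

off 0x06: read 40 bc as big → 0x40bc
  top 6b → 0x10 → sub [RR]
  rd@[9:6]=0x2 ⇒ x2
  rs@[5:2]=0xf ⇒ x15
off 0x08: read 55 80 as big → 0x5580
  top 6b → 0x15 → inv [R]
  rd@[9:6]=0x6 ⇒ x6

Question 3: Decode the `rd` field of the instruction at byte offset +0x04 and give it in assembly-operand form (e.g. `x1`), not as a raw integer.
x7

off 0x04: read 41 cc as big → 0x41cc
  top 6b → 0x10 → sub [RR]
  rd: (w>>6)&0xf=0x7 → x7
  rs: (w>>2)&0xf=0x3 → x3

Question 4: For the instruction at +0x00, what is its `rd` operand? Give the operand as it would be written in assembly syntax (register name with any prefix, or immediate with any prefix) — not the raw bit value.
+0x00: 55 00 ⇒ word 0x5500 (big)
  op=0x5500>>10=0x15 ⇒ inv (R)
  rd@[9:6]=0x4 ⇒ x4

x4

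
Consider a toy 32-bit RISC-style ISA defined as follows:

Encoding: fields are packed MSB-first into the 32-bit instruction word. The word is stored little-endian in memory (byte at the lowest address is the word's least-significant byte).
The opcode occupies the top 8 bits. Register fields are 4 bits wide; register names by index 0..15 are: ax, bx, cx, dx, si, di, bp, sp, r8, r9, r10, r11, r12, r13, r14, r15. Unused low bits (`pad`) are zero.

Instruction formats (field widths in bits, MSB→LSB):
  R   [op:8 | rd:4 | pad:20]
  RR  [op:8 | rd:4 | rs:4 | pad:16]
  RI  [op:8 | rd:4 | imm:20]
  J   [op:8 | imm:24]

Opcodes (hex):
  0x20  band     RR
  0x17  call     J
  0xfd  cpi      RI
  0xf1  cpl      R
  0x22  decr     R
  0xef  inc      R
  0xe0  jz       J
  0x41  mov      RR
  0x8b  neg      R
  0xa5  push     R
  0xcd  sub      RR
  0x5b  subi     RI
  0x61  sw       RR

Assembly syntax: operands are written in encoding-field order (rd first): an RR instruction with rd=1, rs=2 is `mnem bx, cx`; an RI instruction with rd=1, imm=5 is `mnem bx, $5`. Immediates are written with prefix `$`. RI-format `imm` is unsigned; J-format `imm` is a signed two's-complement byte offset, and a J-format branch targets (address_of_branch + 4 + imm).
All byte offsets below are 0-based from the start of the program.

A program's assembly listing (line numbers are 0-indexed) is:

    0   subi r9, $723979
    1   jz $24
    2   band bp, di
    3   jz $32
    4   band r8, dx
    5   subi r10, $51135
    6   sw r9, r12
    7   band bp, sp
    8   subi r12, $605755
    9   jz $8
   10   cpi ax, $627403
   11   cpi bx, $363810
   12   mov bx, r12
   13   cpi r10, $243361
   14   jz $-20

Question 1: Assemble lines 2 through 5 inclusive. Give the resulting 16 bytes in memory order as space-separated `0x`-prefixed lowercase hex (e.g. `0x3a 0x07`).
0x00 0x00 0x65 0x20 0x20 0x00 0x00 0xe0 0x00 0x00 0x83 0x20 0xbf 0xc7 0xa0 0x5b

2. band fields op=0x20:8|rd=6:4|rs=5:4|pad=0:16 → word 20650000h → 00 00 65 20
3. jz fields op=0xe0:8|imm=32:24 → word e0000020h → 20 00 00 e0
4. band fields op=0x20:8|rd=8:4|rs=3:4|pad=0:16 → word 20830000h → 00 00 83 20
5. subi fields op=0x5b:8|rd=10:4|imm=51135:20 → word 5ba0c7bfh → bf c7 a0 5b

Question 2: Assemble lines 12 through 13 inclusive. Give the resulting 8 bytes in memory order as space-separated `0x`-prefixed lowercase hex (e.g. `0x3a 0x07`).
12. mov fields op=0x41:8|rd=1:4|rs=12:4|pad=0:16 → word 411c0000h → 00 00 1c 41
13. cpi fields op=0xfd:8|rd=10:4|imm=243361:20 → word fda3b6a1h → a1 b6 a3 fd

0x00 0x00 0x1c 0x41 0xa1 0xb6 0xa3 0xfd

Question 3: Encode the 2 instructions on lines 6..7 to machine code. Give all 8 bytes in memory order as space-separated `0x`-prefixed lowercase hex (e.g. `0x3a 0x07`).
6. sw fields op=0x61:8|rd=9:4|rs=12:4|pad=0:16 → word 619c0000h → 00 00 9c 61
7. band fields op=0x20:8|rd=6:4|rs=7:4|pad=0:16 → word 20670000h → 00 00 67 20

0x00 0x00 0x9c 0x61 0x00 0x00 0x67 0x20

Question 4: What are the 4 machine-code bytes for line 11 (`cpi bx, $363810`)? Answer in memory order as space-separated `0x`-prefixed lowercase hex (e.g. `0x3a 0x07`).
11. cpi fields op=0xfd:8|rd=1:4|imm=363810:20 → word fd158d22h → 22 8d 15 fd

0x22 0x8d 0x15 0xfd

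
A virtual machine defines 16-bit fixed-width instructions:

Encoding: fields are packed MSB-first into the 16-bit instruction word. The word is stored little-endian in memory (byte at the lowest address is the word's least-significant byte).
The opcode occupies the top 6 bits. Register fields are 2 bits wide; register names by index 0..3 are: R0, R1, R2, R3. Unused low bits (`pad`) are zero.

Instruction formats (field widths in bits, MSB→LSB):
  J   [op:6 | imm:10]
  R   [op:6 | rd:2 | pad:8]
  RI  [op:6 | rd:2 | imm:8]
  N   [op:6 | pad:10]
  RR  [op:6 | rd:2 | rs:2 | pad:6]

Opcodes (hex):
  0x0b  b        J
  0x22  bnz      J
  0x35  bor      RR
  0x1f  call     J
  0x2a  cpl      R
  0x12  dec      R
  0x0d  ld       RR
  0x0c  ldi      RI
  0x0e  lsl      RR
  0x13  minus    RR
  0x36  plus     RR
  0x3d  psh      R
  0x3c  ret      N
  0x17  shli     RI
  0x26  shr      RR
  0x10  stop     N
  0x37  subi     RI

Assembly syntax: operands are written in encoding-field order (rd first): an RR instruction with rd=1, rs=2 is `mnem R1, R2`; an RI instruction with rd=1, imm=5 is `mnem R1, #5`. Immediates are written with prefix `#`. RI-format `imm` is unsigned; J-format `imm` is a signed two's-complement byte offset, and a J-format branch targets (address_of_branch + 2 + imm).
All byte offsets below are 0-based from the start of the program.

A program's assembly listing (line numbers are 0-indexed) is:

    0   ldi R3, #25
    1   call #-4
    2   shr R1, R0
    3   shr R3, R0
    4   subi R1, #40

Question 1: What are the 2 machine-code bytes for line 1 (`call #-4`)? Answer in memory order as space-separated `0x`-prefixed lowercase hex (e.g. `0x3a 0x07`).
0xfc 0x7f

line 1 (call): pack op=0x1f:6|imm=-4:10 = 0x7ffc; little→ fc 7f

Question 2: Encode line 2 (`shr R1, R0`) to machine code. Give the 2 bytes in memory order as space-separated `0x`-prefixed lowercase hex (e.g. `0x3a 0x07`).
0x00 0x99

L2: shr op=0x26:6|rd=1:2|rs=0:2|pad=0:6 ⇒ 0x9900 ⇒ little 00 99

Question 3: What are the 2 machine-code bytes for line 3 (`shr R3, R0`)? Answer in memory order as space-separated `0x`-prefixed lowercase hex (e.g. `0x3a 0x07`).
0x00 0x9b

3. shr fields op=0x26:6|rd=3:2|rs=0:2|pad=0:6 → word 9b00h → 00 9b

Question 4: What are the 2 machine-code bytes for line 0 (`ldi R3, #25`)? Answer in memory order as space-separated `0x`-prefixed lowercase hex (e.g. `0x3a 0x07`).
0. ldi fields op=0xc:6|rd=3:2|imm=25:8 → word 3319h → 19 33

0x19 0x33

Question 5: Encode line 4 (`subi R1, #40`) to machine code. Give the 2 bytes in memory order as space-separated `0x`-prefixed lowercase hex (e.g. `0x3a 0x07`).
L4: subi op=0x37:6|rd=1:2|imm=40:8 ⇒ 0xdd28 ⇒ little 28 dd

0x28 0xdd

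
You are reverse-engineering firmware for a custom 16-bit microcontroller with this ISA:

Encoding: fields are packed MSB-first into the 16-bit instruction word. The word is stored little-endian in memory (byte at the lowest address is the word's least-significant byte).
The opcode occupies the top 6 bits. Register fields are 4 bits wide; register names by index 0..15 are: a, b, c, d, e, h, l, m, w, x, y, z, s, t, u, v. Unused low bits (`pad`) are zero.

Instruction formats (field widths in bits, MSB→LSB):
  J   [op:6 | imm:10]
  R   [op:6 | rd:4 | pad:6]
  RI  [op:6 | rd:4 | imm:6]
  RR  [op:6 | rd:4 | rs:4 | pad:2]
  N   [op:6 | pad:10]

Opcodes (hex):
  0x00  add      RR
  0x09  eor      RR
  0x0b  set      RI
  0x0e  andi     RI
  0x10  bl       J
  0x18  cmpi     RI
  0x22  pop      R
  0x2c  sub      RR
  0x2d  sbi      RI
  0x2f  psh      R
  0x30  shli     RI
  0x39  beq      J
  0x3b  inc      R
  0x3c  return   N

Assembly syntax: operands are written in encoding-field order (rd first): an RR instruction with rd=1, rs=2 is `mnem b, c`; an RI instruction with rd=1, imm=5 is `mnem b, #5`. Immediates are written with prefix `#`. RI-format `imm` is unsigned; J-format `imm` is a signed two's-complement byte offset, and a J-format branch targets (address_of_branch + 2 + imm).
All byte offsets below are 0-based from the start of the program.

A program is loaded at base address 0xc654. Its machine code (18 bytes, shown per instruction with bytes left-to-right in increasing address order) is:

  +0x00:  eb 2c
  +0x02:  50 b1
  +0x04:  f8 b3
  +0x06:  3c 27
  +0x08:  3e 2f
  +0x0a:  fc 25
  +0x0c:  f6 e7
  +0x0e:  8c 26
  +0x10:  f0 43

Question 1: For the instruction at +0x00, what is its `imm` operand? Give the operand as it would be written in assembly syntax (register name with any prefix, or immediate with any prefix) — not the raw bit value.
#43

+0x00: eb 2c ⇒ word 0x2ceb (little)
  top 6b → 0xb → set [RI]
  rd: (w>>6)&0xf=0x3 → d
  imm: (w>>0)&0x3f=0x2b → #43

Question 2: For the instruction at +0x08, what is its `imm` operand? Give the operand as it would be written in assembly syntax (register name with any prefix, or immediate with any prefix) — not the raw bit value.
[08] 3e 2f → 0x2f3e
  opcode bits[15:10]=0xb: set/RI
  [9:6] rd=12 = s
  [5:0] imm=62 = #62

#62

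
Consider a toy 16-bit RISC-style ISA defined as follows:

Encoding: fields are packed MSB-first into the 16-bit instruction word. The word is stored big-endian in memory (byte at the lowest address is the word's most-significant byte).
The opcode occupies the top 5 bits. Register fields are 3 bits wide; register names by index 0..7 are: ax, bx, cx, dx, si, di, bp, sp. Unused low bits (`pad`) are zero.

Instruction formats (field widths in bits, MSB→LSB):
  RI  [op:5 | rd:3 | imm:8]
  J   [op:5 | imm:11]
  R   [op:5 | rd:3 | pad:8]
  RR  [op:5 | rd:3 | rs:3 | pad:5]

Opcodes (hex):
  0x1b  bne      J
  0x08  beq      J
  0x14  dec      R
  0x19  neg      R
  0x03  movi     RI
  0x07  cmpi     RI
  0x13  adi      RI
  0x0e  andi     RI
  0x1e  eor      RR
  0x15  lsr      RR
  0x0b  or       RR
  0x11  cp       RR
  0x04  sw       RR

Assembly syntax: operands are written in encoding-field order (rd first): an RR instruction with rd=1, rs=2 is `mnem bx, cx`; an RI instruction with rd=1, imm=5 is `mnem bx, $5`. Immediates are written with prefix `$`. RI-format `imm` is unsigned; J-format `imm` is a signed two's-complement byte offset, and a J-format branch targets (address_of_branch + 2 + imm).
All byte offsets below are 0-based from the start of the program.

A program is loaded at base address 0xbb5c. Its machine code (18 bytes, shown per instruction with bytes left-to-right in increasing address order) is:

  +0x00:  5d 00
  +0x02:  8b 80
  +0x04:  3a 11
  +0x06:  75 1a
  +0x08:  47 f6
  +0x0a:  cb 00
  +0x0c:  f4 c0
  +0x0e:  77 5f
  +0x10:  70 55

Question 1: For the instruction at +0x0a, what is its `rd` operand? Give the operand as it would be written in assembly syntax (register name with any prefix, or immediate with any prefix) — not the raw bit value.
off 0x0a: read cb 00 as big → 0xcb00
  top 5b → 0x19 → neg [R]
  rd: (w>>8)&0x7=0x3 → dx

dx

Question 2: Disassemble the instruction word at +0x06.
off 0x06: read 75 1a as big → 0x751a
  op=0x751a>>11=0xe ⇒ andi (RI)
  rd: (w>>8)&0x7=0x5 → di
  imm: (w>>0)&0xff=0x1a → $26

andi di, $26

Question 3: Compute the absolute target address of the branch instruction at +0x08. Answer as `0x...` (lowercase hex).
0xbb5c

[08] 47 f6 → 0x47f6
  op=0x47f6>>11=0x8 ⇒ beq (J)
  [10:0] imm=2038 (s11→-10) = $-10
  target = base 0xbb5c + off 0x08 + 2 + imm -10 = 0xbb5c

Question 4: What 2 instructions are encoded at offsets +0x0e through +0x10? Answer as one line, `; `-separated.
@+0e  big-endian(77 5f) = 0x775f
  opcode bits[15:11]=0xe: andi/RI
  [10:8] rd=7 = sp
  [7:0] imm=95 = $95
@+10  big-endian(70 55) = 0x7055
  opcode bits[15:11]=0xe: andi/RI
  [10:8] rd=0 = ax
  [7:0] imm=85 = $85

andi sp, $95; andi ax, $85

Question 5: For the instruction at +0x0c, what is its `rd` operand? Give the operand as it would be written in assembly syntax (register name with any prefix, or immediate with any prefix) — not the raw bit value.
off 0x0c: read f4 c0 as big → 0xf4c0
  opcode bits[15:11]=0x1e: eor/RR
  rd@[10:8]=0x4 ⇒ si
  rs@[7:5]=0x6 ⇒ bp

si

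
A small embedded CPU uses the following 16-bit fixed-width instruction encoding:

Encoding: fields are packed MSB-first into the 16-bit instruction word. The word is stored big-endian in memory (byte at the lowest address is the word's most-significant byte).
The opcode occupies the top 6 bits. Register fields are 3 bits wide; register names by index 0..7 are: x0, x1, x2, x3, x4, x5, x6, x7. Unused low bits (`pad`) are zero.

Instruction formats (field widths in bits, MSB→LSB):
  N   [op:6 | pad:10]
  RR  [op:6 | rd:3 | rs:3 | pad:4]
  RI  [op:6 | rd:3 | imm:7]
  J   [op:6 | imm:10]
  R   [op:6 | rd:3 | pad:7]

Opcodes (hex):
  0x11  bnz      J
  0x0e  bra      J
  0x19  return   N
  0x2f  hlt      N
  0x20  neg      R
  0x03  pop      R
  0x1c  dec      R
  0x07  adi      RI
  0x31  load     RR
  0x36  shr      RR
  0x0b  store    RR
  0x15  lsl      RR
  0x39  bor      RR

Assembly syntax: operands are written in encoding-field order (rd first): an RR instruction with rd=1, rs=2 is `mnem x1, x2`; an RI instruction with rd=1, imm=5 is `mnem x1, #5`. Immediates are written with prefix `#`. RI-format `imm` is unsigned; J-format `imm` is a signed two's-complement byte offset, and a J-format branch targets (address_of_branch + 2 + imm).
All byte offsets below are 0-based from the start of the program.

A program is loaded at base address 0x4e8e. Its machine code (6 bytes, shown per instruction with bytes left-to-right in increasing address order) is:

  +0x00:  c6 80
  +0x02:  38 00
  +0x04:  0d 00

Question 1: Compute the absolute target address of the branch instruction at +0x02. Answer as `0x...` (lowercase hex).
0x4e92

off 0x02: read 38 00 as big → 0x3800
  top 6b → 0xe → bra [J]
  [9:0] imm=0 = #0
  target = base 0x4e8e + off 0x02 + 2 + imm 0 = 0x4e92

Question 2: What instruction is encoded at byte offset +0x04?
pop x2

@+04  big-endian(0d 00) = 0x0d00
  op=0x0d00>>10=0x3 ⇒ pop (R)
  [9:7] rd=2 = x2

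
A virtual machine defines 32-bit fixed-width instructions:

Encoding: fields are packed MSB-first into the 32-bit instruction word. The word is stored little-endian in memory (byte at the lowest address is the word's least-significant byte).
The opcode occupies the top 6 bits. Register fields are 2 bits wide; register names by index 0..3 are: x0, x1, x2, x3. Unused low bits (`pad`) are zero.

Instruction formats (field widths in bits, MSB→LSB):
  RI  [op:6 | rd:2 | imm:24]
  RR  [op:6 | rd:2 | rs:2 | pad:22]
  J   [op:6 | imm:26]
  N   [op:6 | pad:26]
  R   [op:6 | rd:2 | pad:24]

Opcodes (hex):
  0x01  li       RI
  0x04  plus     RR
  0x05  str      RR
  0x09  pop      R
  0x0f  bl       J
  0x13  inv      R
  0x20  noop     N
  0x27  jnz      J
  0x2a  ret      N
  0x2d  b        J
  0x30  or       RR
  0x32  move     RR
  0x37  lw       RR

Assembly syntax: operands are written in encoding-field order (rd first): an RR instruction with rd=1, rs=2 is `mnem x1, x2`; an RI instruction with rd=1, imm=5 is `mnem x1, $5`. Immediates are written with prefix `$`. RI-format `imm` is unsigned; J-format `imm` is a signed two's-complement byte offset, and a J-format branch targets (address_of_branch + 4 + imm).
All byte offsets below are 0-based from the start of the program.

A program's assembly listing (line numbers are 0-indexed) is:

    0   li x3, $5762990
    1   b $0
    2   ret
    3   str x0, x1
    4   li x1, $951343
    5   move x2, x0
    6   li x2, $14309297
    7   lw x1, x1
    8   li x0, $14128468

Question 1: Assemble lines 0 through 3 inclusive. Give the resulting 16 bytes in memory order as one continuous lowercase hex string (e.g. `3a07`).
aeef5707000000b4000000a800004014

0. li fields op=0x1:6|rd=3:2|imm=5762990:24 → word 0757efaeh → ae ef 57 07
1. b fields op=0x2d:6|imm=0:26 → word b4000000h → 00 00 00 b4
2. ret fields op=0x2a:6|pad=0:26 → word a8000000h → 00 00 00 a8
3. str fields op=0x5:6|rd=0:2|rs=1:2|pad=0:22 → word 14400000h → 00 00 40 14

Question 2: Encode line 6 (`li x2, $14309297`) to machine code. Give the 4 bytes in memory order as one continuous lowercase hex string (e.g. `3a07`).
b157da06

6. li fields op=0x1:6|rd=2:2|imm=14309297:24 → word 06da57b1h → b1 57 da 06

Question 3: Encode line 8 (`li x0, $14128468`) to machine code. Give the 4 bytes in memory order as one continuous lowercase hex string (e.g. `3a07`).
L8: li op=0x1:6|rd=0:2|imm=14128468:24 ⇒ 0x04d79554 ⇒ little 54 95 d7 04

5495d704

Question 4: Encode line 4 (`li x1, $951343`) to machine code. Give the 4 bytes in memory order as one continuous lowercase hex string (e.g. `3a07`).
4. li fields op=0x1:6|rd=1:2|imm=951343:24 → word 050e842fh → 2f 84 0e 05

2f840e05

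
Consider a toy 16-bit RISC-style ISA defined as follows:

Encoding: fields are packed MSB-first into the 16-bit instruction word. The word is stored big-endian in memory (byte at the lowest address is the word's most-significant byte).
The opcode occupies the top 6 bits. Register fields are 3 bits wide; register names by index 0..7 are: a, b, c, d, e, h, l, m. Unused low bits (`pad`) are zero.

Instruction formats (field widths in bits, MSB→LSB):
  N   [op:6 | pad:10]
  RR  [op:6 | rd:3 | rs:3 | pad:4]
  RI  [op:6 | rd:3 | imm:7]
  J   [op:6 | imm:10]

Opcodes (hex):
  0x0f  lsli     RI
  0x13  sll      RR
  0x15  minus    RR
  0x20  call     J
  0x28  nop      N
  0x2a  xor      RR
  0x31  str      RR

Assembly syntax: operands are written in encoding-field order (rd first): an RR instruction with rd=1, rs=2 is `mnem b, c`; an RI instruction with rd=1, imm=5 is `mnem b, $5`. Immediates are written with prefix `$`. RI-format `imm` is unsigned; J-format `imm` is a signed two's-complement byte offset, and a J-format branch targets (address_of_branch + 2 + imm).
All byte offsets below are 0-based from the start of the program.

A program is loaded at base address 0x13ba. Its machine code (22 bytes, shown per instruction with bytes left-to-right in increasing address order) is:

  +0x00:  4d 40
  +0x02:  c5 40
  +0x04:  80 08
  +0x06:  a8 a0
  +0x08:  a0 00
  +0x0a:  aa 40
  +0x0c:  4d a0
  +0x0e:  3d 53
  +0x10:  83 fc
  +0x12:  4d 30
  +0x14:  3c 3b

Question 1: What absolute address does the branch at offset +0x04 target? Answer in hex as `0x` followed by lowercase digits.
0x13c8

@+04  big-endian(80 08) = 0x8008
  top 6b → 0x20 → call [J]
  imm: (w>>0)&0x3ff=0x8 → $8
  target = base 0x13ba + off 0x04 + 2 + imm 8 = 0x13c8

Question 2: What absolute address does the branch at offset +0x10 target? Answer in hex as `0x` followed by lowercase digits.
[10] 83 fc → 0x83fc
  op=0x83fc>>10=0x20 ⇒ call (J)
  imm@[9:0]=0x3fc (s10→-4) ⇒ $-4
  target = base 0x13ba + off 0x10 + 2 + imm -4 = 0x13c8

0x13c8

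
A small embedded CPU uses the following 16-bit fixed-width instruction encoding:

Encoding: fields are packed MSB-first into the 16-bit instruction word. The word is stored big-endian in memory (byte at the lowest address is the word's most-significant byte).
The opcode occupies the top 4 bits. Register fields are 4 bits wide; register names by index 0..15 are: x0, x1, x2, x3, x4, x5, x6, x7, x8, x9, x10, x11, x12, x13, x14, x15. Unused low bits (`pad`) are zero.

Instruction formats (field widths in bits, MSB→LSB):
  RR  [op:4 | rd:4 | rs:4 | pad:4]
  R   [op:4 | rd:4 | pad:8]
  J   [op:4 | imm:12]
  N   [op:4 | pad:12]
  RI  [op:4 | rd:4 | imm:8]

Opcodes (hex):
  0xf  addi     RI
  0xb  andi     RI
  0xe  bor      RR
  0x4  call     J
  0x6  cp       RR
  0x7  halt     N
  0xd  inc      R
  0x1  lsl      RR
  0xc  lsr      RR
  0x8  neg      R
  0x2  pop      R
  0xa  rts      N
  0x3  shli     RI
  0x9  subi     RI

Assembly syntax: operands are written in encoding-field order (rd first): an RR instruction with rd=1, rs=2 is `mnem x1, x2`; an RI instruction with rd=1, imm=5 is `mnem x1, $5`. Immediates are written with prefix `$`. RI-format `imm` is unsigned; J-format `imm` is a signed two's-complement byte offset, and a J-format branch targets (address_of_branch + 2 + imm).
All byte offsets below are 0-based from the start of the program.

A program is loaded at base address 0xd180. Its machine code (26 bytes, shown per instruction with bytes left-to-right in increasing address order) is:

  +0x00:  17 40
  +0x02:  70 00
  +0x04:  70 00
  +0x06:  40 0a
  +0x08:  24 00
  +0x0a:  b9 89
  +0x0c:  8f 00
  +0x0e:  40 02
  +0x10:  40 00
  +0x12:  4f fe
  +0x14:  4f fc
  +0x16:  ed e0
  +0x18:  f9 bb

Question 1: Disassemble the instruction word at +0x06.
[06] 40 0a → 0x400a
  opcode bits[15:12]=0x4: call/J
  imm@[11:0]=0xa ⇒ $10

call $10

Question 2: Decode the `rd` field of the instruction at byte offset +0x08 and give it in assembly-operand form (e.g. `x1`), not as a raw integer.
+0x08: 24 00 ⇒ word 0x2400 (big)
  opcode bits[15:12]=0x2: pop/R
  rd@[11:8]=0x4 ⇒ x4

x4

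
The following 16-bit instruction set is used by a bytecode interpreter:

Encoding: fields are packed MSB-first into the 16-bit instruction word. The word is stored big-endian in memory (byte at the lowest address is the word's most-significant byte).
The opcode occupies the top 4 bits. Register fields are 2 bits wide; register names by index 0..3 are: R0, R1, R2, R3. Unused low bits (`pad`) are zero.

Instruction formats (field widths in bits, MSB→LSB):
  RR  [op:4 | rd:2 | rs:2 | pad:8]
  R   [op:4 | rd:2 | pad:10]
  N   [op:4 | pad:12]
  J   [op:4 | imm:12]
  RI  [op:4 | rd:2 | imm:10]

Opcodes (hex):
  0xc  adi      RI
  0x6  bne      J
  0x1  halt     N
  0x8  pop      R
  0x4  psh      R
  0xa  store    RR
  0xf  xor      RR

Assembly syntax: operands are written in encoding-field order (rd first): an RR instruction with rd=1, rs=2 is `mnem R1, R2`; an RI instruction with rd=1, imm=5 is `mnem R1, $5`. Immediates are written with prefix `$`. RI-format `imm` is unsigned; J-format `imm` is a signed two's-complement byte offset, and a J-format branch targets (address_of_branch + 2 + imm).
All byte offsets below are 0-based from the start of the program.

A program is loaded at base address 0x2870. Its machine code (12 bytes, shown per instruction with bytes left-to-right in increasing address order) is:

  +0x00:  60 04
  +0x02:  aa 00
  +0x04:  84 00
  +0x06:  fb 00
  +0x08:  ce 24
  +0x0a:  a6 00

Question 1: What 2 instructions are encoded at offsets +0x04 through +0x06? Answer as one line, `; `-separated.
pop R1; xor R2, R3

+0x04: 84 00 ⇒ word 0x8400 (big)
  top 4b → 0x8 → pop [R]
  rd: (w>>10)&0x3=0x1 → R1
+0x06: fb 00 ⇒ word 0xfb00 (big)
  top 4b → 0xf → xor [RR]
  rd: (w>>10)&0x3=0x2 → R2
  rs: (w>>8)&0x3=0x3 → R3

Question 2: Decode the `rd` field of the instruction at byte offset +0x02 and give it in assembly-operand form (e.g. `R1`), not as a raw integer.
R2

+0x02: aa 00 ⇒ word 0xaa00 (big)
  top 4b → 0xa → store [RR]
  rd@[11:10]=0x2 ⇒ R2
  rs@[9:8]=0x2 ⇒ R2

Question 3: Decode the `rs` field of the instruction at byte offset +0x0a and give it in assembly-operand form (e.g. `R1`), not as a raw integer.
R2

@+0a  big-endian(a6 00) = 0xa600
  top 4b → 0xa → store [RR]
  [11:10] rd=1 = R1
  [9:8] rs=2 = R2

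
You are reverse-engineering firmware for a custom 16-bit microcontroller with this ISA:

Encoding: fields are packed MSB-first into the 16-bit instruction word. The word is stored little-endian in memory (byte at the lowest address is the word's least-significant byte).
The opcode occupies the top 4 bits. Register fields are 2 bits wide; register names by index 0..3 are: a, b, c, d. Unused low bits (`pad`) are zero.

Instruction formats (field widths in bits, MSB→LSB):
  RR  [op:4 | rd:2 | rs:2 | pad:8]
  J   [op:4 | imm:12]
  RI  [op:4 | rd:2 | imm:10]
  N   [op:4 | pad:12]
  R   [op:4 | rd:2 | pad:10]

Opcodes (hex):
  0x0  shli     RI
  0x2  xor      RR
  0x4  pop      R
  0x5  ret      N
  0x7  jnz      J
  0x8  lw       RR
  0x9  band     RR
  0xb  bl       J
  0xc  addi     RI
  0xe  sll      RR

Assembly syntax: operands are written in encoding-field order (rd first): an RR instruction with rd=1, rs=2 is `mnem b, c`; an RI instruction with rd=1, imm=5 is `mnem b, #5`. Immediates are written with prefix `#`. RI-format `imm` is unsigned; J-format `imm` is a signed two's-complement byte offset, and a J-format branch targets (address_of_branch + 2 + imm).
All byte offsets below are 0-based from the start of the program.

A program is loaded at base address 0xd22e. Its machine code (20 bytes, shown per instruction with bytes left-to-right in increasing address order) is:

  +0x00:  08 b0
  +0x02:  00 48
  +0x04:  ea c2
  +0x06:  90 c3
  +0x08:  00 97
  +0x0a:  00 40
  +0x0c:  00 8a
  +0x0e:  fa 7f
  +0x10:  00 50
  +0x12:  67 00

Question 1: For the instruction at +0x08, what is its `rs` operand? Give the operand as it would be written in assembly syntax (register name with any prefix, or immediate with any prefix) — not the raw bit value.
off 0x08: read 00 97 as little → 0x9700
  op=0x9700>>12=0x9 ⇒ band (RR)
  rd: (w>>10)&0x3=0x1 → b
  rs: (w>>8)&0x3=0x3 → d

d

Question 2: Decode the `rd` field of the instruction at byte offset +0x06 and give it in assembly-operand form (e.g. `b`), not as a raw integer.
a

off 0x06: read 90 c3 as little → 0xc390
  op=0xc390>>12=0xc ⇒ addi (RI)
  rd: (w>>10)&0x3=0x0 → a
  imm: (w>>0)&0x3ff=0x390 → #912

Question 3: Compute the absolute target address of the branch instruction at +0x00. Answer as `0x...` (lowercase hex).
0xd238

[00] 08 b0 → 0xb008
  op=0xb008>>12=0xb ⇒ bl (J)
  imm@[11:0]=0x8 ⇒ #8
  target = base 0xd22e + off 0x00 + 2 + imm 8 = 0xd238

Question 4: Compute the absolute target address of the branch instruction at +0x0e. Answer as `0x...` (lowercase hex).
0xd238

+0x0e: fa 7f ⇒ word 0x7ffa (little)
  opcode bits[15:12]=0x7: jnz/J
  imm@[11:0]=0xffa (s12→-6) ⇒ #-6
  target = base 0xd22e + off 0x0e + 2 + imm -6 = 0xd238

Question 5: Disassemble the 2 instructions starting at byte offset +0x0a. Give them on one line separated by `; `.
[0a] 00 40 → 0x4000
  opcode bits[15:12]=0x4: pop/R
  rd@[11:10]=0x0 ⇒ a
[0c] 00 8a → 0x8a00
  opcode bits[15:12]=0x8: lw/RR
  rd@[11:10]=0x2 ⇒ c
  rs@[9:8]=0x2 ⇒ c

pop a; lw c, c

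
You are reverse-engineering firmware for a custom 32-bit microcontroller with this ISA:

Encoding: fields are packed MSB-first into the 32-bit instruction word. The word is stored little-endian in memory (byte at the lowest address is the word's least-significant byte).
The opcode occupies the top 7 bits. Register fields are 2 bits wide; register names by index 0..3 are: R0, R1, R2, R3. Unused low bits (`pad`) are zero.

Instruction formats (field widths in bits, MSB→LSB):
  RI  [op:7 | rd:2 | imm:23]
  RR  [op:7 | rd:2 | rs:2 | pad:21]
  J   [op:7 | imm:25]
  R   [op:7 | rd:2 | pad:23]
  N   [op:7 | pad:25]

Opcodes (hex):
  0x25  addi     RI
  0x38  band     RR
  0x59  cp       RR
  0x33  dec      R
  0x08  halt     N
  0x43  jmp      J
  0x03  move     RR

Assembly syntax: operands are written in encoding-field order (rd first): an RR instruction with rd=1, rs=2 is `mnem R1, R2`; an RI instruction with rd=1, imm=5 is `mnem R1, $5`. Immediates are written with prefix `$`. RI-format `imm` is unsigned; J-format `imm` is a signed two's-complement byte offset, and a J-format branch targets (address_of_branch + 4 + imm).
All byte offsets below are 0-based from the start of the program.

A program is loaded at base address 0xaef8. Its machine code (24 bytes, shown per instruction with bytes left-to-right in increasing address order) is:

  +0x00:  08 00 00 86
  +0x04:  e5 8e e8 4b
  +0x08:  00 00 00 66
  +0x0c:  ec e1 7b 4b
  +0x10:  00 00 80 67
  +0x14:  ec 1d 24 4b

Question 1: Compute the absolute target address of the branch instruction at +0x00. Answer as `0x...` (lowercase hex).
@+00  little-endian(08 00 00 86) = 0x86000008
  opcode bits[31:25]=0x43: jmp/J
  imm: (w>>0)&0x1ffffff=0x8 → $8
  target = base 0xaef8 + off 0x00 + 4 + imm 8 = 0xaf04

0xaf04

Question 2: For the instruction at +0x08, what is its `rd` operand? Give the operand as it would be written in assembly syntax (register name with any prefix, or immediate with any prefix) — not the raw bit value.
R0

+0x08: 00 00 00 66 ⇒ word 0x66000000 (little)
  top 7b → 0x33 → dec [R]
  rd@[24:23]=0x0 ⇒ R0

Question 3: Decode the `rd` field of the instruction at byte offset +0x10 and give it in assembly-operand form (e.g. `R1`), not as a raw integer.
@+10  little-endian(00 00 80 67) = 0x67800000
  op=0x67800000>>25=0x33 ⇒ dec (R)
  [24:23] rd=3 = R3

R3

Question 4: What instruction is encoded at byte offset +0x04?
addi R3, $6852325

[04] e5 8e e8 4b → 0x4be88ee5
  top 7b → 0x25 → addi [RI]
  rd@[24:23]=0x3 ⇒ R3
  imm@[22:0]=0x688ee5 ⇒ $6852325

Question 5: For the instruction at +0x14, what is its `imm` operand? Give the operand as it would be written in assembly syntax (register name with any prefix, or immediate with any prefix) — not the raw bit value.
[14] ec 1d 24 4b → 0x4b241dec
  op=0x4b241dec>>25=0x25 ⇒ addi (RI)
  rd: (w>>23)&0x3=0x2 → R2
  imm: (w>>0)&0x7fffff=0x241dec → $2366956

$2366956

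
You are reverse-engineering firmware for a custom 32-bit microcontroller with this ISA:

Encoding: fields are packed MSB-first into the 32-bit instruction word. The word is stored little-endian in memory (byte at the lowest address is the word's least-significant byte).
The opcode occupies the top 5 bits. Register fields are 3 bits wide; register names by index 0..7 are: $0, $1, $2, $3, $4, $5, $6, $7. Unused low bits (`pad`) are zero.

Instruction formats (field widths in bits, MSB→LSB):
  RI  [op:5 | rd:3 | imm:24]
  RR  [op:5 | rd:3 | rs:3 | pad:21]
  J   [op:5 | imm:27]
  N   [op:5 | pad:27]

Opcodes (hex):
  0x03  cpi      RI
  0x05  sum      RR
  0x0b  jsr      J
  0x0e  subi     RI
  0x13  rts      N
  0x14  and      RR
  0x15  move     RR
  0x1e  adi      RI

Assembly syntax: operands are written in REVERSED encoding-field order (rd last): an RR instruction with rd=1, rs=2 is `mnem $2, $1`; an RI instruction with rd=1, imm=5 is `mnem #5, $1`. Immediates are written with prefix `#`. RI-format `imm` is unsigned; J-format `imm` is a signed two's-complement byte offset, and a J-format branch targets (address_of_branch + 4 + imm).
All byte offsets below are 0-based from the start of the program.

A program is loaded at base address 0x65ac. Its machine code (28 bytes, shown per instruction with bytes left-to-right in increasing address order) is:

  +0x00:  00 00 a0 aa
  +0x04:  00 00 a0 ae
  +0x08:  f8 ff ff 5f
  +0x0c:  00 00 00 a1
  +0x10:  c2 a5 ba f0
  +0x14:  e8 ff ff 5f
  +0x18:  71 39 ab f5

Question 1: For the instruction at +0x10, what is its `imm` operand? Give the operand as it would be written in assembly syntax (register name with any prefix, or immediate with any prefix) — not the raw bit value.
@+10  little-endian(c2 a5 ba f0) = 0xf0baa5c2
  opcode bits[31:27]=0x1e: adi/RI
  rd@[26:24]=0x0 ⇒ $0
  imm@[23:0]=0xbaa5c2 ⇒ #12232130

#12232130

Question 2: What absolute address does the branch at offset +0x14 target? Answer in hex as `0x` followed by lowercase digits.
off 0x14: read e8 ff ff 5f as little → 0x5fffffe8
  opcode bits[31:27]=0xb: jsr/J
  [26:0] imm=134217704 (s27→-24) = #-24
  target = base 0x65ac + off 0x14 + 4 + imm -24 = 0x65ac

0x65ac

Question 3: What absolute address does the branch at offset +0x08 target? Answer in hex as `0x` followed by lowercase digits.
0x65b0

+0x08: f8 ff ff 5f ⇒ word 0x5ffffff8 (little)
  top 5b → 0xb → jsr [J]
  imm@[26:0]=0x7fffff8 (s27→-8) ⇒ #-8
  target = base 0x65ac + off 0x08 + 4 + imm -8 = 0x65b0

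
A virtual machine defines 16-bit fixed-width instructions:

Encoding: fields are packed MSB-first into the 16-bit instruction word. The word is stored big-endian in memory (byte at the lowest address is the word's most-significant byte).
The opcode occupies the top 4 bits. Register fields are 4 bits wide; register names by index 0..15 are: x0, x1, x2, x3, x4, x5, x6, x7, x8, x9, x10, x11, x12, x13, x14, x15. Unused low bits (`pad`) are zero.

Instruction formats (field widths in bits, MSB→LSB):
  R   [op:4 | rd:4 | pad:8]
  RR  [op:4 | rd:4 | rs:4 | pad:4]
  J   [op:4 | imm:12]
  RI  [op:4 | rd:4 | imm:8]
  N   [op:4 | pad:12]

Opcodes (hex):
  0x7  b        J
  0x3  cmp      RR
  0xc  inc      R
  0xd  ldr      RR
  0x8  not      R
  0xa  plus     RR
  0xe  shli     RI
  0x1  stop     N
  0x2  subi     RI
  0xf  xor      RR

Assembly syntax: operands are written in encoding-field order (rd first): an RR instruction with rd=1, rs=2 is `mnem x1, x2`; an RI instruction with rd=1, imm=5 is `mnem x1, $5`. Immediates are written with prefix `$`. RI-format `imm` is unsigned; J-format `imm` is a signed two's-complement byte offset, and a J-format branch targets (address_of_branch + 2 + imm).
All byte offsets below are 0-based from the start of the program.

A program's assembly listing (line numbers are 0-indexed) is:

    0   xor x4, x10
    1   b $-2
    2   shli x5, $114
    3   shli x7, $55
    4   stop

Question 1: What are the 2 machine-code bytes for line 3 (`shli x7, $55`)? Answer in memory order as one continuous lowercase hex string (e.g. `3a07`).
3. shli fields op=0xe:4|rd=7:4|imm=55:8 → word e737h → e7 37

e737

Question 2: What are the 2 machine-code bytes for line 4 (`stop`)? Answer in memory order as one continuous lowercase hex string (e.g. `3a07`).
1000

L4: stop op=0x1:4|pad=0:12 ⇒ 0x1000 ⇒ big 10 00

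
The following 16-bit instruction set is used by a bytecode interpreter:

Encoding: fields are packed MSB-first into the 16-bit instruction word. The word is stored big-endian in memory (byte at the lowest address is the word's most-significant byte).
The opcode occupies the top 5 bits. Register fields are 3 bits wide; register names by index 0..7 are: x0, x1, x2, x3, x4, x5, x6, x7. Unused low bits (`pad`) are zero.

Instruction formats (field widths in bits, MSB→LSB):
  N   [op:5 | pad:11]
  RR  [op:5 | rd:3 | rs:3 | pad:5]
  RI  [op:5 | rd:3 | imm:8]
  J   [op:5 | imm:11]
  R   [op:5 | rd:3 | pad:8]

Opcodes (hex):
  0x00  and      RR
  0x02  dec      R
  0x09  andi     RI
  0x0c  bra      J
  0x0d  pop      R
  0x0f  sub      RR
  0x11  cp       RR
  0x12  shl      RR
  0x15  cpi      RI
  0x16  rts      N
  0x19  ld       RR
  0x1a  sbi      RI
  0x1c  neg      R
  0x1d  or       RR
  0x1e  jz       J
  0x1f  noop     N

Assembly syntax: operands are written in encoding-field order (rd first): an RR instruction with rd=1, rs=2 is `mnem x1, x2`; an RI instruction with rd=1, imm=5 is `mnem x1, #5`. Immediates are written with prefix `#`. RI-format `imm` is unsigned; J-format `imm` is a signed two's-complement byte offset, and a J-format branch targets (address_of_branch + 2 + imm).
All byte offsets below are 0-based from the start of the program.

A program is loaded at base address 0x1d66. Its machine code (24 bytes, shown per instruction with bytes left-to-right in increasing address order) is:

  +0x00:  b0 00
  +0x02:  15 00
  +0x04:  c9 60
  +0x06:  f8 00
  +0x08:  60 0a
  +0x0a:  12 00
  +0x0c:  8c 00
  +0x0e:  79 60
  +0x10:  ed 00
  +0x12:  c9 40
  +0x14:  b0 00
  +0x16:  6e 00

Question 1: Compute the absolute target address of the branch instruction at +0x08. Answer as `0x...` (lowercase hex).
0x1d7a

+0x08: 60 0a ⇒ word 0x600a (big)
  op=0x600a>>11=0xc ⇒ bra (J)
  [10:0] imm=10 = #10
  target = base 0x1d66 + off 0x08 + 2 + imm 10 = 0x1d7a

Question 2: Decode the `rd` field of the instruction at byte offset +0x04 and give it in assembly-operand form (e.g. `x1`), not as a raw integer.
+0x04: c9 60 ⇒ word 0xc960 (big)
  op=0xc960>>11=0x19 ⇒ ld (RR)
  rd@[10:8]=0x1 ⇒ x1
  rs@[7:5]=0x3 ⇒ x3

x1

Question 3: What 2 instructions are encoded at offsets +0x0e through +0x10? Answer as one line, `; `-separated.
sub x1, x3; or x5, x0

+0x0e: 79 60 ⇒ word 0x7960 (big)
  opcode bits[15:11]=0xf: sub/RR
  rd: (w>>8)&0x7=0x1 → x1
  rs: (w>>5)&0x7=0x3 → x3
+0x10: ed 00 ⇒ word 0xed00 (big)
  opcode bits[15:11]=0x1d: or/RR
  rd: (w>>8)&0x7=0x5 → x5
  rs: (w>>5)&0x7=0x0 → x0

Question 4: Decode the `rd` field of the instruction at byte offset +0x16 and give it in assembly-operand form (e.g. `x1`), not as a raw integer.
off 0x16: read 6e 00 as big → 0x6e00
  opcode bits[15:11]=0xd: pop/R
  rd@[10:8]=0x6 ⇒ x6

x6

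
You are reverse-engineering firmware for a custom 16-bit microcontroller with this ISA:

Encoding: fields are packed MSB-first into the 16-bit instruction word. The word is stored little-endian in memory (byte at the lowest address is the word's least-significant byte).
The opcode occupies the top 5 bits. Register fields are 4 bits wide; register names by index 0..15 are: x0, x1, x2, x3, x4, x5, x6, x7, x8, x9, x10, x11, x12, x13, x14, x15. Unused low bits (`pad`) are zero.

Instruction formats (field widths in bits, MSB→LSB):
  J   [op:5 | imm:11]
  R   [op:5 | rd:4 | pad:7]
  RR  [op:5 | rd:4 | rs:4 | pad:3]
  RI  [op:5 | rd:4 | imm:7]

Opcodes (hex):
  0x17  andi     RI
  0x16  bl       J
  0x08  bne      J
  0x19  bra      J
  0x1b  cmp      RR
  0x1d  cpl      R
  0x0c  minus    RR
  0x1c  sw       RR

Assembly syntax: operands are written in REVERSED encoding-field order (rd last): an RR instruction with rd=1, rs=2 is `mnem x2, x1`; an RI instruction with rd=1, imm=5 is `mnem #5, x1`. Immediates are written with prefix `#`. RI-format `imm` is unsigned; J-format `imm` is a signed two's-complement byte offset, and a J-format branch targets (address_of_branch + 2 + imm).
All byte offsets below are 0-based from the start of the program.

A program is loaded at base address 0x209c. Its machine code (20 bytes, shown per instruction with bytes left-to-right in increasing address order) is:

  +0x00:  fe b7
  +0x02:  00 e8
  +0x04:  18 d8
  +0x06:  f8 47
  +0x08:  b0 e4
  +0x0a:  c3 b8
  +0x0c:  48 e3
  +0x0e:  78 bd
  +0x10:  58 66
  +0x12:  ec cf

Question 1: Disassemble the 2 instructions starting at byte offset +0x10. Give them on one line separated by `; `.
+0x10: 58 66 ⇒ word 0x6658 (little)
  opcode bits[15:11]=0xc: minus/RR
  rd: (w>>7)&0xf=0xc → x12
  rs: (w>>3)&0xf=0xb → x11
+0x12: ec cf ⇒ word 0xcfec (little)
  opcode bits[15:11]=0x19: bra/J
  imm: (w>>0)&0x7ff=0x7ec (s11→-20) → #-20

minus x11, x12; bra #-20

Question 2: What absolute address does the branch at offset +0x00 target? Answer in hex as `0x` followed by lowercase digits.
[00] fe b7 → 0xb7fe
  opcode bits[15:11]=0x16: bl/J
  imm: (w>>0)&0x7ff=0x7fe (s11→-2) → #-2
  target = base 0x209c + off 0x00 + 2 + imm -2 = 0x209c

0x209c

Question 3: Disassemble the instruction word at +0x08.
sw x6, x9

+0x08: b0 e4 ⇒ word 0xe4b0 (little)
  op=0xe4b0>>11=0x1c ⇒ sw (RR)
  rd@[10:7]=0x9 ⇒ x9
  rs@[6:3]=0x6 ⇒ x6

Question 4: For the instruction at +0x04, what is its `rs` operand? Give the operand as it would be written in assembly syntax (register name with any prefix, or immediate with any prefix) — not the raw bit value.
x3

[04] 18 d8 → 0xd818
  opcode bits[15:11]=0x1b: cmp/RR
  [10:7] rd=0 = x0
  [6:3] rs=3 = x3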